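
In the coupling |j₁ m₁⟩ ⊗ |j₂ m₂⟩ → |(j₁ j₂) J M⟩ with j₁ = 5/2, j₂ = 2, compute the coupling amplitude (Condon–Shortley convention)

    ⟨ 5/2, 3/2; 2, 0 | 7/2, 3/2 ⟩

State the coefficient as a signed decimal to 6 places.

+√(2/7) = +0.534522

triangle: 1!×4!×3!/9! = 144/362880
(j±m)!: 4!×1!×2!×2!×5!×2! = 23040
prefactor² = (2J+1)×Δ×N² = 512/7
  k=0: +1/(0!×1!×1!×2!×3!×1!) = 1/12
  k=1: −1/(1!×0!×0!×1!×4!×2!) = -1/48
Σ = 1/16  ⇒  CG² = 512/7×1/16² = 2/7
CG = +√(2/7) = +0.534522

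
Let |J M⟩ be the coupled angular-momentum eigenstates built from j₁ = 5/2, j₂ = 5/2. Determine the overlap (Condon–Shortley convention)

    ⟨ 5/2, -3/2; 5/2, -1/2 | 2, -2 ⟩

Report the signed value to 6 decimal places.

+√(9/28) = +0.566947

√[5·3!2!2!/8! · 1!4!2!3!0!4!] = √(144/7)
  +(−1)^2/∏(2,1,2,0,0,2)! = 1/8  (running 1/8)
⟨..|..⟩ = √(144/7)·(1/8) = +0.566947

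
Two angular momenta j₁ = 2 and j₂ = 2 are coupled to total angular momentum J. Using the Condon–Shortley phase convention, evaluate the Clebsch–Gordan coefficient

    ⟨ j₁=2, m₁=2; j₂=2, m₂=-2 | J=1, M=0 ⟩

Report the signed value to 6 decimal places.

+0.632456

√[3·3!1!1!/6! · 4!0!0!4!1!1!] = √(72/5)
  +(−1)^0/∏(0,3,0,0,1,1)! = 1/6  (running 1/6)
⟨..|..⟩ = √(72/5)·(1/6) = +0.632456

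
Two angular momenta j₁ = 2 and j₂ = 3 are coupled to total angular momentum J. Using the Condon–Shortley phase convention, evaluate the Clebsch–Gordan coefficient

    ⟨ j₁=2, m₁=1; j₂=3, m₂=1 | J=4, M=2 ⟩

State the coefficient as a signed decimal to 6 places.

triangle: 1!*3!*5!/10! = 720/3628800
(j±m)!: 3!*1!*4!*2!*6!*2! = 414720
prefactor² = (2J+1)*Δ*N² = 5184/7
  k=0: +1/(0!*1!*1!*4!*2!*1!) = 1/48
  k=1: −1/(1!*0!*0!*3!*3!*2!) = -1/72
Σ = 1/144  ⇒  CG² = 5184/7*1/144² = 1/28
CG = +√(1/28) = +0.188982

+0.188982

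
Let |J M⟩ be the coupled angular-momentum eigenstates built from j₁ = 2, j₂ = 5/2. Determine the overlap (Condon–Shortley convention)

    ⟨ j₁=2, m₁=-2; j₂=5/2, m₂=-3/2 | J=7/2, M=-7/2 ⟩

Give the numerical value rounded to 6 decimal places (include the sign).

−√(4/9) = -0.666667

√[8·1!3!4!/9! · 0!4!1!4!0!7!] = √(9216)
  +(−1)^1/∏(1,0,3,0,0,4)! = -1/144  (running -1/144)
⟨..|..⟩ = √(9216)·(-1/144) = -0.666667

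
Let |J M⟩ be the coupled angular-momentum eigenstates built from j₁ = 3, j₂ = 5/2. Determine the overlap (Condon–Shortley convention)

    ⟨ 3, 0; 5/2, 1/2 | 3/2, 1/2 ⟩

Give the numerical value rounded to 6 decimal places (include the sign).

j₁+j₂−J=4  J+j₁−j₂=2  J−j₁+j₂=1  j₁+j₂+J+1=8
(j₁±m₁, j₂±m₂, J±M) = (3,3,3,2,2,1)
P² = 144/35
sum k=2..3:
  [2] +1/4 = 1/4
  [3] −1/12 = -1/12
S = 1/6
C² = P²·S² = 4/35 ; C = +0.338062

+√(4/35) = +0.338062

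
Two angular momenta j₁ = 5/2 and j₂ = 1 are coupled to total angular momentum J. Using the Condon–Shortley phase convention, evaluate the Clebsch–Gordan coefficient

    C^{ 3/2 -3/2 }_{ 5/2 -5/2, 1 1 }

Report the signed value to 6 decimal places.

j₁+j₂−J=2  J+j₁−j₂=3  J−j₁+j₂=0  j₁+j₂+J+1=6
(j₁±m₁, j₂±m₂, J±M) = (0,5,2,0,0,3)
P² = 96
sum k=2..2:
  [2] +1/12 = 1/12
S = 1/12
C² = P²·S² = 2/3 ; C = +0.816497

+0.816497  (= +√(2/3))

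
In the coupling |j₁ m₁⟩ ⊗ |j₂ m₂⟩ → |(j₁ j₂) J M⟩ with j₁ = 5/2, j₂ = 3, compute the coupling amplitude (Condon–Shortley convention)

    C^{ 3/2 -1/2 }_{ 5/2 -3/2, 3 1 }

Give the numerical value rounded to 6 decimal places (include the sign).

-0.483046  (= −√(7/30))

√[4·4!1!2!/8! · 1!4!4!2!1!2!] = √(384/35)
  +(−1)^3/∏(3,1,1,1,0,1)! = -1/6  (running -1/6)
  +(−1)^4/∏(4,0,0,0,1,2)! = 1/48  (running -7/48)
⟨..|..⟩ = √(384/35)·(-7/48) = -0.483046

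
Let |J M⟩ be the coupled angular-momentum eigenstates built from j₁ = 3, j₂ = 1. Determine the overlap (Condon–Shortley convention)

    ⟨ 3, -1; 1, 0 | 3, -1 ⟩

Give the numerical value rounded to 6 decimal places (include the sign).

triangle: 1!*5!*1!/8! = 120/40320
(j±m)!: 2!*4!*1!*1!*2!*4! = 2304
prefactor² = (2J+1)*Δ*N² = 48
  k=0: +1/(0!*1!*4!*1!*1!*0!) = 1/24
  k=1: −1/(1!*0!*3!*0!*2!*1!) = -1/12
Σ = -1/24  ⇒  CG² = 48*(-1/24)² = 1/12
CG = −√(1/12) = -0.288675

−√(1/12) ≈ -0.288675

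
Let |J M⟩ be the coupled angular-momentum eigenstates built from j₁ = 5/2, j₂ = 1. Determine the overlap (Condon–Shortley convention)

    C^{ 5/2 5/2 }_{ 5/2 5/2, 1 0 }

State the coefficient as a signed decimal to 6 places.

j₁+j₂−J=1  J+j₁−j₂=4  J−j₁+j₂=1  j₁+j₂+J+1=7
(j₁±m₁, j₂±m₂, J±M) = (5,0,1,1,5,0)
P² = 2880/7
sum k=0..0:
  [0] +1/24 = 1/24
S = 1/24
C² = P²·S² = 5/7 ; C = +0.845154

+0.845154  (= +√(5/7))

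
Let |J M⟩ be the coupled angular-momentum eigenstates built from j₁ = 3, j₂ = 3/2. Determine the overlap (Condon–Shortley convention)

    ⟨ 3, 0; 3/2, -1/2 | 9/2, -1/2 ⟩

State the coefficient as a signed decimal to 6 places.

+√(10/21) = +0.690066

j₁+j₂−J=0  J+j₁−j₂=6  J−j₁+j₂=3  j₁+j₂+J+1=10
(j₁±m₁, j₂±m₂, J±M) = (3,3,1,2,4,5)
P² = 17280/7
sum k=0..0:
  [0] +1/72 = 1/72
S = 1/72
C² = P²·S² = 10/21 ; C = +0.690066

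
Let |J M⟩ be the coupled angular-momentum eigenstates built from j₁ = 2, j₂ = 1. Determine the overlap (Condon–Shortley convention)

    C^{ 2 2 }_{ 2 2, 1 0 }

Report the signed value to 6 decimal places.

triangle: 1!·3!·1!/6! = 6/720
(j±m)!: 4!·0!·1!·1!·4!·0! = 576
prefactor² = (2J+1)·Δ·N² = 24
  k=0: +1/(0!·1!·0!·1!·3!·0!) = 1/6
Σ = 1/6  ⇒  CG² = 24·1/6² = 2/3
CG = +√(2/3) = +0.816497

+√(2/3) ≈ +0.816497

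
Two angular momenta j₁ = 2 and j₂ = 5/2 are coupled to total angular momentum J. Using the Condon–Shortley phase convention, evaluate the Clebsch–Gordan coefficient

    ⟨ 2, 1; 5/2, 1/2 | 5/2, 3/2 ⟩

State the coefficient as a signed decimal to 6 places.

-0.414039

j₁+j₂−J=2  J+j₁−j₂=2  J−j₁+j₂=3  j₁+j₂+J+1=8
(j₁±m₁, j₂±m₂, J±M) = (3,1,3,2,4,1)
P² = 216/35
sum k=0..1:
  [0] +1/12 = 1/12
  [1] −1/4 = -1/4
S = -1/6
C² = P²·S² = 6/35 ; C = -0.414039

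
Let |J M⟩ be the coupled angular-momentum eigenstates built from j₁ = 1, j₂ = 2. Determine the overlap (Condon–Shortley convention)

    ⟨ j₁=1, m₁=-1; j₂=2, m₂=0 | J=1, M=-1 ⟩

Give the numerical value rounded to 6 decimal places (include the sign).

+0.316228  (= +√(1/10))

j₁+j₂−J=2  J+j₁−j₂=0  J−j₁+j₂=2  j₁+j₂+J+1=5
(j₁±m₁, j₂±m₂, J±M) = (0,2,2,2,0,2)
P² = 8/5
sum k=2..2:
  [2] +1/4 = 1/4
S = 1/4
C² = P²·S² = 1/10 ; C = +0.316228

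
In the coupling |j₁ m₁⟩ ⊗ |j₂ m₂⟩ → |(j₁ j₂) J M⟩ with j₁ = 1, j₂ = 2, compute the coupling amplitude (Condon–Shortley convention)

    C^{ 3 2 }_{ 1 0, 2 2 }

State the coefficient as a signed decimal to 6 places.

+0.577350  (= +√(1/3))

√[7·0!2!4!/7! · 1!1!4!0!5!1!] = √(192)
  +(−1)^0/∏(0,0,1,4,1,0)! = 1/24  (running 1/24)
⟨..|..⟩ = √(192)·(1/24) = +0.577350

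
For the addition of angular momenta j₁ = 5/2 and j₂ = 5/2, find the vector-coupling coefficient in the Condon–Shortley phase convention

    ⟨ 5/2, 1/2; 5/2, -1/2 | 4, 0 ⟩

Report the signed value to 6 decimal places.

√[9·1!4!4!/10! · 3!2!2!3!4!4!] = √(20736/175)
  +(−1)^0/∏(0,1,2,2,2,2)! = 1/16  (running 1/16)
  +(−1)^1/∏(1,0,1,1,3,3)! = -1/36  (running 5/144)
⟨..|..⟩ = √(20736/175)·(5/144) = +0.377964

+0.377964  (= +√(1/7))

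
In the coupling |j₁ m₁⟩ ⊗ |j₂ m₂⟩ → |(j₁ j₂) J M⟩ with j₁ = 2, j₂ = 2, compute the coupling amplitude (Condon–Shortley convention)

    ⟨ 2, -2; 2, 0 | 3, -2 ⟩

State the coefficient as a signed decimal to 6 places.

j₁+j₂−J=1  J+j₁−j₂=3  J−j₁+j₂=3  j₁+j₂+J+1=8
(j₁±m₁, j₂±m₂, J±M) = (0,4,2,2,1,5)
P² = 72
sum k=1..1:
  [1] −1/12 = -1/12
S = -1/12
C² = P²·S² = 1/2 ; C = -0.707107

−√(1/2) ≈ -0.707107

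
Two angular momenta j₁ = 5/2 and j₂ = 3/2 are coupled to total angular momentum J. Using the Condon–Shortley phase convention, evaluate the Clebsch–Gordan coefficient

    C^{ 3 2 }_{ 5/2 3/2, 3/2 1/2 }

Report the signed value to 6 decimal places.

+√(1/12) ≈ +0.288675

√[7·1!4!2!/8! · 4!1!2!1!5!1!] = √(48)
  +(−1)^0/∏(0,1,1,2,3,0)! = 1/12  (running 1/12)
  +(−1)^1/∏(1,0,0,1,4,1)! = -1/24  (running 1/24)
⟨..|..⟩ = √(48)·(1/24) = +0.288675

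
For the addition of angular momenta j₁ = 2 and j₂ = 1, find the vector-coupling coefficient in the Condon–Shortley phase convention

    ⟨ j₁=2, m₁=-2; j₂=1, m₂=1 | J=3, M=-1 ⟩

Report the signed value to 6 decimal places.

+0.258199

j₁+j₂−J=0  J+j₁−j₂=4  J−j₁+j₂=2  j₁+j₂+J+1=7
(j₁±m₁, j₂±m₂, J±M) = (0,4,2,0,2,4)
P² = 768/5
sum k=0..0:
  [0] +1/48 = 1/48
S = 1/48
C² = P²·S² = 1/15 ; C = +0.258199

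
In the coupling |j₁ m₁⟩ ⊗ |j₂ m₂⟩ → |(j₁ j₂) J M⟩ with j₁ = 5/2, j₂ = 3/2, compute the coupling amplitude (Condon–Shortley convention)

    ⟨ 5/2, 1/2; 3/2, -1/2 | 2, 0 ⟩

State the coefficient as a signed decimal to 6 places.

j₁+j₂−J=2  J+j₁−j₂=3  J−j₁+j₂=1  j₁+j₂+J+1=7
(j₁±m₁, j₂±m₂, J±M) = (3,2,1,2,2,2)
P² = 8/7
sum k=0..1:
  [0] +1/4 = 1/4
  [1] −1/2 = -1/2
S = -1/4
C² = P²·S² = 1/14 ; C = -0.267261

−√(1/14) = -0.267261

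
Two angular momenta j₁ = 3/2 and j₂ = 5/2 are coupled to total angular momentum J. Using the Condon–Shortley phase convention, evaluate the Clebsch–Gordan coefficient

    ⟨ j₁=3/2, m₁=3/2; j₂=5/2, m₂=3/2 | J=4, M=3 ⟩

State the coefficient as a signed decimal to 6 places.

√[9·0!3!5!/9! · 3!0!4!1!7!1!] = √(12960)
  +(−1)^0/∏(0,0,0,4,3,1)! = 1/144  (running 1/144)
⟨..|..⟩ = √(12960)·(1/144) = +0.790569

+0.790569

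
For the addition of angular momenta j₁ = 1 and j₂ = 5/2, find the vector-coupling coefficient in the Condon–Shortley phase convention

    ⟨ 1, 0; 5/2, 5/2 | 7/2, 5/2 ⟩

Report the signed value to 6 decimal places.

triangle: 0!*2!*5!/8! = 240/40320
(j±m)!: 1!*1!*5!*0!*6!*1! = 86400
prefactor² = (2J+1)*Δ*N² = 28800/7
  k=0: +1/(0!*0!*1!*5!*1!*0!) = 1/120
Σ = 1/120  ⇒  CG² = 28800/7*1/120² = 2/7
CG = +√(2/7) = +0.534522

+0.534522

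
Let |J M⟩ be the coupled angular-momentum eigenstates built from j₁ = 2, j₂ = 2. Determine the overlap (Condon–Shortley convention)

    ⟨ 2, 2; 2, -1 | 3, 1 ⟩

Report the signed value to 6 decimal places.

triangle: 1!·3!·3!/8! = 36/40320
(j±m)!: 4!·0!·1!·3!·4!·2! = 6912
prefactor² = (2J+1)·Δ·N² = 216/5
  k=0: +1/(0!·1!·0!·1!·3!·2!) = 1/12
Σ = 1/12  ⇒  CG² = 216/5·1/12² = 3/10
CG = +√(3/10) = +0.547723

+0.547723  (= +√(3/10))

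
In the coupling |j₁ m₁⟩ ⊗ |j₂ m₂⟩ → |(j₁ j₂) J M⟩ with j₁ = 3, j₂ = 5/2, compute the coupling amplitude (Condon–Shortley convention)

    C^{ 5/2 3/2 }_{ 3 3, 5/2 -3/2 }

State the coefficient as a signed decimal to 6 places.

triangle: 3!·3!·2!/9! = 72/362880
(j±m)!: 6!·0!·1!·4!·4!·1! = 414720
prefactor² = (2J+1)·Δ·N² = 3456/7
  k=0: +1/(0!·3!·0!·1!·3!·1!) = 1/36
Σ = 1/36  ⇒  CG² = 3456/7·1/36² = 8/21
CG = +√(8/21) = +0.617213

+0.617213  (= +√(8/21))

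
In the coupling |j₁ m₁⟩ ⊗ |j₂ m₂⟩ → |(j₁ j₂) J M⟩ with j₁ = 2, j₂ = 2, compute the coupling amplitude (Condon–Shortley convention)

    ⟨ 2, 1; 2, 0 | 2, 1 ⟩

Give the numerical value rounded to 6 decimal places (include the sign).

−√(1/14) = -0.267261

j₁+j₂−J=2  J+j₁−j₂=2  J−j₁+j₂=2  j₁+j₂+J+1=7
(j₁±m₁, j₂±m₂, J±M) = (3,1,2,2,3,1)
P² = 8/7
sum k=0..1:
  [0] +1/4 = 1/4
  [1] −1/2 = -1/2
S = -1/4
C² = P²·S² = 1/14 ; C = -0.267261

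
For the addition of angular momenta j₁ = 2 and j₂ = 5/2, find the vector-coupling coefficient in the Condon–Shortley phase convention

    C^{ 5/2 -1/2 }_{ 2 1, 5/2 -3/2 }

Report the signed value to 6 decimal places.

j₁+j₂−J=2  J+j₁−j₂=2  J−j₁+j₂=3  j₁+j₂+J+1=8
(j₁±m₁, j₂±m₂, J±M) = (3,1,1,4,2,3)
P² = 216/35
sum k=0..1:
  [0] +1/4 = 1/4
  [1] −1/12 = -1/12
S = 1/6
C² = P²·S² = 6/35 ; C = +0.414039

+0.414039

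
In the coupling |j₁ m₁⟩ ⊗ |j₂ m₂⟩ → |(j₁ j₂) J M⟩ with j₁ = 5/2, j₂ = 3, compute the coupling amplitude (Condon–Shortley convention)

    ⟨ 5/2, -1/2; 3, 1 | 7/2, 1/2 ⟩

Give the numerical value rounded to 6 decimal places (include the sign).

-0.125988  (= −√(1/63))

j₁+j₂−J=2  J+j₁−j₂=3  J−j₁+j₂=4  j₁+j₂+J+1=10
(j₁±m₁, j₂±m₂, J±M) = (2,3,4,2,4,3)
P² = 9216/175
sum k=0..2:
  [0] +1/288 = 1/288
  [1] −1/12 = -1/12
  [2] +1/16 = 1/16
S = -5/288
C² = P²·S² = 1/63 ; C = -0.125988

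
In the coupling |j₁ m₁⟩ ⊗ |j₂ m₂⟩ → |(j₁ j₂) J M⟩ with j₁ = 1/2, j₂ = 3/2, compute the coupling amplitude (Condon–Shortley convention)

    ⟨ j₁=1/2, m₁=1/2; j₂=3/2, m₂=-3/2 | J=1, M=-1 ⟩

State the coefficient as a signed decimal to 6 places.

+0.866025  (= +√(3/4))

√[3·1!0!2!/4! · 1!0!0!3!0!2!] = √(3)
  +(−1)^0/∏(0,1,0,0,0,2)! = 1/2  (running 1/2)
⟨..|..⟩ = √(3)·(1/2) = +0.866025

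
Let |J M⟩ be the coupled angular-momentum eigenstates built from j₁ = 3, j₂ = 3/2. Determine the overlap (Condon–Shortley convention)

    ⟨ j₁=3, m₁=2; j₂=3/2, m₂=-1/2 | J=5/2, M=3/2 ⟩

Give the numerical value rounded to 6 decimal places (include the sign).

triangle: 2!×4!×1!/8! = 48/40320
(j±m)!: 5!×1!×1!×2!×4!×1! = 5760
prefactor² = (2J+1)×Δ×N² = 288/7
  k=0: +1/(0!×2!×1!×1!×3!×0!) = 1/12
  k=1: −1/(1!×1!×0!×0!×4!×1!) = -1/24
Σ = 1/24  ⇒  CG² = 288/7×1/24² = 1/14
CG = +√(1/14) = +0.267261

+0.267261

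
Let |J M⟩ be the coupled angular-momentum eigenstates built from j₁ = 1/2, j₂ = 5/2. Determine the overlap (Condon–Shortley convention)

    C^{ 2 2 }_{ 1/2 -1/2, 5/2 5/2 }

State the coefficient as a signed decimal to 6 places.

-0.912871

triangle: 1!*0!*4!/6! = 24/720
(j±m)!: 0!*1!*5!*0!*4!*0! = 2880
prefactor² = (2J+1)*Δ*N² = 480
  k=1: −1/(1!*0!*0!*4!*0!*0!) = -1/24
Σ = -1/24  ⇒  CG² = 480*(-1/24)² = 5/6
CG = −√(5/6) = -0.912871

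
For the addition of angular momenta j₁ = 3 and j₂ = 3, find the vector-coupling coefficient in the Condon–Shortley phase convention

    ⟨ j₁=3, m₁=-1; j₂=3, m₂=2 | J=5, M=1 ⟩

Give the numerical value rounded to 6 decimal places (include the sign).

-0.566947

j₁+j₂−J=1  J+j₁−j₂=5  J−j₁+j₂=5  j₁+j₂+J+1=12
(j₁±m₁, j₂±m₂, J±M) = (2,4,5,1,6,4)
P² = 230400/7
sum k=0..1:
  [0] +1/2880 = 1/2880
  [1] −1/288 = -1/288
S = -1/320
C² = P²·S² = 9/28 ; C = -0.566947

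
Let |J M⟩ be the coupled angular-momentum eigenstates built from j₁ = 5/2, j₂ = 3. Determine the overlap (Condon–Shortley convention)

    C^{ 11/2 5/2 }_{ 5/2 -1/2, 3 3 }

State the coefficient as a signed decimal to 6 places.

+√(2/33) ≈ +0.246183

√[12·0!5!6!/12! · 2!3!6!0!8!3!] = √(49766400/11)
  +(−1)^0/∏(0,0,3,6,2,0)! = 1/8640  (running 1/8640)
⟨..|..⟩ = √(49766400/11)·(1/8640) = +0.246183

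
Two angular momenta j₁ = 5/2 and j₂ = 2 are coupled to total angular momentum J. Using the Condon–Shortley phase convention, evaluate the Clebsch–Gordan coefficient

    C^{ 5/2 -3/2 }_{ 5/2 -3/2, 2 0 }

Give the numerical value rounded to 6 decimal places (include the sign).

-0.119523

j₁+j₂−J=2  J+j₁−j₂=3  J−j₁+j₂=2  j₁+j₂+J+1=8
(j₁±m₁, j₂±m₂, J±M) = (1,4,2,2,1,4)
P² = 288/35
sum k=1..2:
  [1] −1/6 = -1/6
  [2] +1/8 = 1/8
S = -1/24
C² = P²·S² = 1/70 ; C = -0.119523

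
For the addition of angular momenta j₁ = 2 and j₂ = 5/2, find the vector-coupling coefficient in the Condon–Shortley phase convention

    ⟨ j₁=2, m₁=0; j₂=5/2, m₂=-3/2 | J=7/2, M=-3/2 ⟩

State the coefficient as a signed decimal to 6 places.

+√(2/7) ≈ +0.534522

√[8·1!3!4!/9! · 2!2!1!4!2!5!] = √(512/7)
  +(−1)^0/∏(0,1,2,1,1,3)! = 1/12  (running 1/12)
  +(−1)^1/∏(1,0,1,0,2,4)! = -1/48  (running 1/16)
⟨..|..⟩ = √(512/7)·(1/16) = +0.534522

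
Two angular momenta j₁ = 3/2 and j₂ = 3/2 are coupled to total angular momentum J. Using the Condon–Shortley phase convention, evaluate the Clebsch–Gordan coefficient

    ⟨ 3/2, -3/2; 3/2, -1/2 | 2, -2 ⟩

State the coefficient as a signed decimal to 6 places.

−√(1/2) = -0.707107

j₁+j₂−J=1  J+j₁−j₂=2  J−j₁+j₂=2  j₁+j₂+J+1=6
(j₁±m₁, j₂±m₂, J±M) = (0,3,1,2,0,4)
P² = 8
sum k=1..1:
  [1] −1/4 = -1/4
S = -1/4
C² = P²·S² = 1/2 ; C = -0.707107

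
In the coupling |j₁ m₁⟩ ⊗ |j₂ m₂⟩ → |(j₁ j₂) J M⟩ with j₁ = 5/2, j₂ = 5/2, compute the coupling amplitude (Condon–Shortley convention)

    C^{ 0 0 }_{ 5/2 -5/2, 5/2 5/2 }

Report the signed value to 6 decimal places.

-0.408248

j₁+j₂−J=5  J+j₁−j₂=0  J−j₁+j₂=0  j₁+j₂+J+1=6
(j₁±m₁, j₂±m₂, J±M) = (0,5,5,0,0,0)
P² = 2400
sum k=5..5:
  [5] −1/120 = -1/120
S = -1/120
C² = P²·S² = 1/6 ; C = -0.408248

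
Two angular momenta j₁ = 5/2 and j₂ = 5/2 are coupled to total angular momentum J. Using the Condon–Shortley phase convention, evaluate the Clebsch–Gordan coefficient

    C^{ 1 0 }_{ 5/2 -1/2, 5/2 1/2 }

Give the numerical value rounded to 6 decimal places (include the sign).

j₁+j₂−J=4  J+j₁−j₂=1  J−j₁+j₂=1  j₁+j₂+J+1=7
(j₁±m₁, j₂±m₂, J±M) = (2,3,3,2,1,1)
P² = 72/35
sum k=2..3:
  [2] +1/4 = 1/4
  [3] −1/6 = -1/6
S = 1/12
C² = P²·S² = 1/70 ; C = +0.119523

+√(1/70) = +0.119523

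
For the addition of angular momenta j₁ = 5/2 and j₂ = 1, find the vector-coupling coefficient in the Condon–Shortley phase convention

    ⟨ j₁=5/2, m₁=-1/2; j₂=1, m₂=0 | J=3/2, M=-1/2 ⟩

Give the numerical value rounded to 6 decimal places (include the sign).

j₁+j₂−J=2  J+j₁−j₂=3  J−j₁+j₂=0  j₁+j₂+J+1=6
(j₁±m₁, j₂±m₂, J±M) = (2,3,1,1,1,2)
P² = 8/5
sum k=1..1:
  [1] −1/2 = -1/2
S = -1/2
C² = P²·S² = 2/5 ; C = -0.632456

−√(2/5) ≈ -0.632456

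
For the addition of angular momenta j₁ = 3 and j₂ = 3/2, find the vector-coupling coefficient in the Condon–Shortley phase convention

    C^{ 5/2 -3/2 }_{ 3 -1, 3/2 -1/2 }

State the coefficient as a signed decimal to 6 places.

√[6·2!4!1!/8! · 2!4!1!2!1!4!] = √(576/35)
  +(−1)^0/∏(0,2,4,1,0,0)! = 1/48  (running 1/48)
  +(−1)^1/∏(1,1,3,0,1,1)! = -1/6  (running -7/48)
⟨..|..⟩ = √(576/35)·(-7/48) = -0.591608

−√(7/20) ≈ -0.591608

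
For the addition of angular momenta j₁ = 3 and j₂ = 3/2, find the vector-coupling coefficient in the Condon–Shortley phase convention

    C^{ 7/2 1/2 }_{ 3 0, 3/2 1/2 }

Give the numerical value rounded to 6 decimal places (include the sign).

-0.308607  (= −√(2/21))

triangle: 1!*5!*2!/9! = 240/362880
(j±m)!: 3!*3!*2!*1!*4!*3! = 10368
prefactor² = (2J+1)*Δ*N² = 384/7
  k=0: +1/(0!*1!*3!*2!*2!*0!) = 1/24
  k=1: −1/(1!*0!*2!*1!*3!*1!) = -1/12
Σ = -1/24  ⇒  CG² = 384/7*(-1/24)² = 2/21
CG = −√(2/21) = -0.308607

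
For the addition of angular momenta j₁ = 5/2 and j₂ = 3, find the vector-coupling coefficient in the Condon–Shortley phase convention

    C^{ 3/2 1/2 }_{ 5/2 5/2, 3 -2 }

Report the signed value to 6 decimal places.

j₁+j₂−J=4  J+j₁−j₂=1  J−j₁+j₂=2  j₁+j₂+J+1=8
(j₁±m₁, j₂±m₂, J±M) = (5,0,1,5,2,1)
P² = 960/7
sum k=0..0:
  [0] +1/24 = 1/24
S = 1/24
C² = P²·S² = 5/21 ; C = +0.487950

+0.487950  (= +√(5/21))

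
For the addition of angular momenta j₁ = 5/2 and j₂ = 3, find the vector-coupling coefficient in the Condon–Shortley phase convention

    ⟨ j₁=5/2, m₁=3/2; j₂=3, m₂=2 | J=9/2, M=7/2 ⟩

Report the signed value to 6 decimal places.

−√(1/99) = -0.100504

triangle: 1!·4!·5!/11! = 2880/39916800
(j±m)!: 4!·1!·5!·1!·8!·1! = 116121600
prefactor² = (2J+1)·Δ·N² = 921600/11
  k=0: +1/(0!·1!·1!·5!·3!·0!) = 1/720
  k=1: −1/(1!·0!·0!·4!·4!·1!) = -1/576
Σ = -1/2880  ⇒  CG² = 921600/11·(-1/2880)² = 1/99
CG = −√(1/99) = -0.100504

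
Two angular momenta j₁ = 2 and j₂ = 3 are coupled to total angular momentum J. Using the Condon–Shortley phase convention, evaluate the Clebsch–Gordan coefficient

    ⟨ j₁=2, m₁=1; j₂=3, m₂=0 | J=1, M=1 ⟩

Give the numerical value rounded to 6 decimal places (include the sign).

−√(3/35) = -0.292770

√[3·4!0!2!/7! · 3!1!3!3!2!0!] = √(432/35)
  +(−1)^1/∏(1,3,0,2,0,0)! = -1/12  (running -1/12)
⟨..|..⟩ = √(432/35)·(-1/12) = -0.292770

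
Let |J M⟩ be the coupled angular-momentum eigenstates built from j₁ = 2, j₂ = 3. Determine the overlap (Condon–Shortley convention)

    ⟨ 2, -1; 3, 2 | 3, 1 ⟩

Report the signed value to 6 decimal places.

√[7·2!2!4!/9! · 1!3!5!1!4!2!] = √(64)
  +(−1)^1/∏(1,1,2,4,0,0)! = -1/48  (running -1/48)
  +(−1)^2/∏(2,0,1,3,1,1)! = 1/12  (running 1/16)
⟨..|..⟩ = √(64)·(1/16) = +0.500000

+√(1/4) = +0.500000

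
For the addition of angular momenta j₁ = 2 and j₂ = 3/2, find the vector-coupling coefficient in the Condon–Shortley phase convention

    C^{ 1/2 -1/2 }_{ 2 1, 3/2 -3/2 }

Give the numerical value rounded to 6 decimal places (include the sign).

triangle: 3!·1!·0!/5! = 6/120
(j±m)!: 3!·1!·0!·3!·0!·1! = 36
prefactor² = (2J+1)·Δ·N² = 18/5
  k=0: +1/(0!·3!·1!·0!·0!·0!) = 1/6
Σ = 1/6  ⇒  CG² = 18/5·1/6² = 1/10
CG = +√(1/10) = +0.316228

+0.316228  (= +√(1/10))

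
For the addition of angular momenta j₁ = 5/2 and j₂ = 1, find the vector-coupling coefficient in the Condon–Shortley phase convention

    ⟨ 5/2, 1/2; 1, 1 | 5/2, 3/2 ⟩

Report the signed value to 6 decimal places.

−√(16/35) ≈ -0.676123

j₁+j₂−J=1  J+j₁−j₂=4  J−j₁+j₂=1  j₁+j₂+J+1=7
(j₁±m₁, j₂±m₂, J±M) = (3,2,2,0,4,1)
P² = 576/35
sum k=1..1:
  [1] −1/6 = -1/6
S = -1/6
C² = P²·S² = 16/35 ; C = -0.676123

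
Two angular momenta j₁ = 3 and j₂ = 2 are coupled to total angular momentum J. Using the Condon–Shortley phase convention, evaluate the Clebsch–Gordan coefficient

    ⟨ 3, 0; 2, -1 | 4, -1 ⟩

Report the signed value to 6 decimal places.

+√(3/14) = +0.462910

triangle: 1!*5!*3!/10! = 720/3628800
(j±m)!: 3!*3!*1!*3!*3!*5! = 155520
prefactor² = (2J+1)*Δ*N² = 1944/7
  k=0: +1/(0!*1!*3!*1!*2!*2!) = 1/24
  k=1: −1/(1!*0!*2!*0!*3!*3!) = -1/72
Σ = 1/36  ⇒  CG² = 1944/7*1/36² = 3/14
CG = +√(3/14) = +0.462910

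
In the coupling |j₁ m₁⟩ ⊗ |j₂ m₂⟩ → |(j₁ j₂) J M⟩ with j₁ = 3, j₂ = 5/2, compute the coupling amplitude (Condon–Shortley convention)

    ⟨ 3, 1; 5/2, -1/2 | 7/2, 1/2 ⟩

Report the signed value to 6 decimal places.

-0.125988  (= −√(1/63))

√[8·2!4!3!/10! · 4!2!2!3!4!3!] = √(9216/175)
  +(−1)^0/∏(0,2,2,2,2,1)! = 1/16  (running 1/16)
  +(−1)^1/∏(1,1,1,1,3,2)! = -1/12  (running -1/48)
  +(−1)^2/∏(2,0,0,0,4,3)! = 1/288  (running -5/288)
⟨..|..⟩ = √(9216/175)·(-5/288) = -0.125988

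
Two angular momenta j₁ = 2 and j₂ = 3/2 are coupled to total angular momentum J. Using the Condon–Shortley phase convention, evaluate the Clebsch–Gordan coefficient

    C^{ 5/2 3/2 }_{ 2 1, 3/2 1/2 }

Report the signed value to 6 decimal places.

j₁+j₂−J=1  J+j₁−j₂=3  J−j₁+j₂=2  j₁+j₂+J+1=7
(j₁±m₁, j₂±m₂, J±M) = (3,1,2,1,4,1)
P² = 144/35
sum k=0..1:
  [0] +1/4 = 1/4
  [1] −1/6 = -1/6
S = 1/12
C² = P²·S² = 1/35 ; C = +0.169031

+√(1/35) = +0.169031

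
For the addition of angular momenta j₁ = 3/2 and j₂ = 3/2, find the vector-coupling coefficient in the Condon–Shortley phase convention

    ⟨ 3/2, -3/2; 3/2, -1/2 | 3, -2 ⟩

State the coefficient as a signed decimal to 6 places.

j₁+j₂−J=0  J+j₁−j₂=3  J−j₁+j₂=3  j₁+j₂+J+1=7
(j₁±m₁, j₂±m₂, J±M) = (0,3,1,2,1,5)
P² = 72
sum k=0..0:
  [0] +1/12 = 1/12
S = 1/12
C² = P²·S² = 1/2 ; C = +0.707107

+√(1/2) ≈ +0.707107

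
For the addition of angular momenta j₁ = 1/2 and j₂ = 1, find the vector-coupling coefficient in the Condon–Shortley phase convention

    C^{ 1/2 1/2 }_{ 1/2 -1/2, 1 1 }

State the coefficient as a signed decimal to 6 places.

−√(2/3) ≈ -0.816497

j₁+j₂−J=1  J+j₁−j₂=0  J−j₁+j₂=1  j₁+j₂+J+1=3
(j₁±m₁, j₂±m₂, J±M) = (0,1,2,0,1,0)
P² = 2/3
sum k=1..1:
  [1] −1/1 = -1
S = -1
C² = P²·S² = 2/3 ; C = -0.816497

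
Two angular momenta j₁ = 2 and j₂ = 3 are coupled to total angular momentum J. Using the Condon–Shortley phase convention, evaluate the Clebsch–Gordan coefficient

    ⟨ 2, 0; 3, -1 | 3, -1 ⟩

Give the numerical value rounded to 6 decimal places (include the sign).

j₁+j₂−J=2  J+j₁−j₂=2  J−j₁+j₂=4  j₁+j₂+J+1=9
(j₁±m₁, j₂±m₂, J±M) = (2,2,2,4,2,4)
P² = 256/15
sum k=0..2:
  [0] +1/16 = 1/16
  [1] −1/6 = -1/6
  [2] +1/96 = 1/96
S = -3/32
C² = P²·S² = 3/20 ; C = -0.387298

-0.387298  (= −√(3/20))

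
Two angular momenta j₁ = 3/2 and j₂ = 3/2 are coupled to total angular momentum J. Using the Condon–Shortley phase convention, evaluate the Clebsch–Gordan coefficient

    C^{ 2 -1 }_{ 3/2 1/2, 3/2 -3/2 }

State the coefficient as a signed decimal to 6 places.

+0.707107  (= +√(1/2))

triangle: 1!×2!×2!/6! = 4/720
(j±m)!: 2!×1!×0!×3!×1!×3! = 72
prefactor² = (2J+1)×Δ×N² = 2
  k=0: +1/(0!×1!×1!×0!×1!×2!) = 1/2
Σ = 1/2  ⇒  CG² = 2×1/2² = 1/2
CG = +√(1/2) = +0.707107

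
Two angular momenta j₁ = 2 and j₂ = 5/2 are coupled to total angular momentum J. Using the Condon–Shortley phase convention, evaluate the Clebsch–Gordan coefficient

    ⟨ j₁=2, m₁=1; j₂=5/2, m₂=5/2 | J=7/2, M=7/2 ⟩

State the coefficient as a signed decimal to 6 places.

√[8·1!3!4!/9! · 3!1!5!0!7!0!] = √(11520)
  +(−1)^1/∏(1,0,0,4,3,0)! = -1/144  (running -1/144)
⟨..|..⟩ = √(11520)·(-1/144) = -0.745356

-0.745356  (= −√(5/9))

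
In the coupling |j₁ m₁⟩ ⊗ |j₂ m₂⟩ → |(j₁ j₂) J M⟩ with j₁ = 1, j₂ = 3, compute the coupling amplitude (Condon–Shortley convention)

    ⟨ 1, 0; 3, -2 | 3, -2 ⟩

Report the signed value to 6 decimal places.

+0.577350

j₁+j₂−J=1  J+j₁−j₂=1  J−j₁+j₂=5  j₁+j₂+J+1=8
(j₁±m₁, j₂±m₂, J±M) = (1,1,1,5,1,5)
P² = 300
sum k=0..1:
  [0] +1/24 = 1/24
  [1] −1/120 = -1/120
S = 1/30
C² = P²·S² = 1/3 ; C = +0.577350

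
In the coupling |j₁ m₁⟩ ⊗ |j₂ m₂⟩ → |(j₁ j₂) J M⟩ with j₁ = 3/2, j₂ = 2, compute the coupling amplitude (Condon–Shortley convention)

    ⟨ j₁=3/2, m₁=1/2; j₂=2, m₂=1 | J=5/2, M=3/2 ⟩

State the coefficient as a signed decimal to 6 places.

-0.169031  (= −√(1/35))

j₁+j₂−J=1  J+j₁−j₂=2  J−j₁+j₂=3  j₁+j₂+J+1=7
(j₁±m₁, j₂±m₂, J±M) = (2,1,3,1,4,1)
P² = 144/35
sum k=0..1:
  [0] +1/6 = 1/6
  [1] −1/4 = -1/4
S = -1/12
C² = P²·S² = 1/35 ; C = -0.169031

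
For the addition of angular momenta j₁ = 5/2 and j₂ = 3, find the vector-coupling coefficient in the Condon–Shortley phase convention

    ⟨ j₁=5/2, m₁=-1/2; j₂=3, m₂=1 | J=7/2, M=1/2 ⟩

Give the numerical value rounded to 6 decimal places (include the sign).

−√(1/63) = -0.125988

√[8·2!3!4!/10! · 2!3!4!2!4!3!] = √(9216/175)
  +(−1)^0/∏(0,2,3,4,0,0)! = 1/288  (running 1/288)
  +(−1)^1/∏(1,1,2,3,1,1)! = -1/12  (running -23/288)
  +(−1)^2/∏(2,0,1,2,2,2)! = 1/16  (running -5/288)
⟨..|..⟩ = √(9216/175)·(-5/288) = -0.125988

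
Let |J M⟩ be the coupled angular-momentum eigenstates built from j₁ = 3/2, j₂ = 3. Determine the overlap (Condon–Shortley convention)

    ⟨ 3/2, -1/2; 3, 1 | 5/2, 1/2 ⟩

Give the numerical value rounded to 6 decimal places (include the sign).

j₁+j₂−J=2  J+j₁−j₂=1  J−j₁+j₂=4  j₁+j₂+J+1=8
(j₁±m₁, j₂±m₂, J±M) = (1,2,4,2,3,2)
P² = 288/35
sum k=1..2:
  [1] −1/6 = -1/6
  [2] +1/8 = 1/8
S = -1/24
C² = P²·S² = 1/70 ; C = -0.119523

-0.119523  (= −√(1/70))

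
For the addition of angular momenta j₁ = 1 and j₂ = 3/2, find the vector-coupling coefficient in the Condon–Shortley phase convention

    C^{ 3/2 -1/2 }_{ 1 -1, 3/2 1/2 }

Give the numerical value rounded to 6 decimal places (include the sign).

√[4·1!1!2!/5! · 0!2!2!1!1!2!] = √(8/15)
  +(−1)^1/∏(1,0,1,1,0,1)! = -1  (running -1)
⟨..|..⟩ = √(8/15)·(-1) = -0.730297

−√(8/15) = -0.730297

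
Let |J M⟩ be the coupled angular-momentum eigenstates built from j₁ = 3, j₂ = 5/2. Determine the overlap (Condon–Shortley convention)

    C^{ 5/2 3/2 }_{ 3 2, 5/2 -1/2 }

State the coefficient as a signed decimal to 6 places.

-0.267261  (= −√(1/14))

triangle: 3!×3!×2!/9! = 72/362880
(j±m)!: 5!×1!×2!×3!×4!×1! = 34560
prefactor² = (2J+1)×Δ×N² = 288/7
  k=0: +1/(0!×3!×1!×2!×2!×0!) = 1/24
  k=1: −1/(1!×2!×0!×1!×3!×1!) = -1/12
Σ = -1/24  ⇒  CG² = 288/7×(-1/24)² = 1/14
CG = −√(1/14) = -0.267261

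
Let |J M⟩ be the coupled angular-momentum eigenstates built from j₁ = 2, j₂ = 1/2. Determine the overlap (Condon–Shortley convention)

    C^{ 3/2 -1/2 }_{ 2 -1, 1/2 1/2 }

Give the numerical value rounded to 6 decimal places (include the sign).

-0.774597  (= −√(3/5))

j₁+j₂−J=1  J+j₁−j₂=3  J−j₁+j₂=0  j₁+j₂+J+1=5
(j₁±m₁, j₂±m₂, J±M) = (1,3,1,0,1,2)
P² = 12/5
sum k=1..1:
  [1] −1/2 = -1/2
S = -1/2
C² = P²·S² = 3/5 ; C = -0.774597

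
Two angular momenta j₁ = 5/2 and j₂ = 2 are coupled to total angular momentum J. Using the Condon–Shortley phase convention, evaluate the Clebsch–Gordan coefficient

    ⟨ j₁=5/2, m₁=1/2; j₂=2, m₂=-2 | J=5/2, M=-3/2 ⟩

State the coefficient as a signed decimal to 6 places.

√[6·2!3!2!/8! · 3!2!0!4!1!4!] = √(864/35)
  +(−1)^0/∏(0,2,2,0,1,2)! = 1/8  (running 1/8)
⟨..|..⟩ = √(864/35)·(1/8) = +0.621059

+√(27/70) ≈ +0.621059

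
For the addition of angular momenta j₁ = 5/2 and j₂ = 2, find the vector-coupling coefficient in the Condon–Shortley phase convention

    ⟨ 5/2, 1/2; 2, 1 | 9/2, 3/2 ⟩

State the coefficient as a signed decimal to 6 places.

j₁+j₂−J=0  J+j₁−j₂=5  J−j₁+j₂=4  j₁+j₂+J+1=10
(j₁±m₁, j₂±m₂, J±M) = (3,2,3,1,6,3)
P² = 17280/7
sum k=0..0:
  [0] +1/72 = 1/72
S = 1/72
C² = P²·S² = 10/21 ; C = +0.690066

+0.690066  (= +√(10/21))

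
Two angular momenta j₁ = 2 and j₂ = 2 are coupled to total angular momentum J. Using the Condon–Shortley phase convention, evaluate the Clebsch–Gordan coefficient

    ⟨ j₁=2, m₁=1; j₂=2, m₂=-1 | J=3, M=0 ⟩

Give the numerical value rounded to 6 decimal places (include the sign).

+0.632456  (= +√(2/5))

j₁+j₂−J=1  J+j₁−j₂=3  J−j₁+j₂=3  j₁+j₂+J+1=8
(j₁±m₁, j₂±m₂, J±M) = (3,1,1,3,3,3)
P² = 81/10
sum k=0..1:
  [0] +1/4 = 1/4
  [1] −1/36 = -1/36
S = 2/9
C² = P²·S² = 2/5 ; C = +0.632456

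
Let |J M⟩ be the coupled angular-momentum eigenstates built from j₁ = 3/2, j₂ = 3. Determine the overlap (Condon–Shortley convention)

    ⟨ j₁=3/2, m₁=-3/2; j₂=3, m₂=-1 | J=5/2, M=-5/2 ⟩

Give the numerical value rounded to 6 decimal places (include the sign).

+0.327327

j₁+j₂−J=2  J+j₁−j₂=1  J−j₁+j₂=4  j₁+j₂+J+1=8
(j₁±m₁, j₂±m₂, J±M) = (0,3,2,4,0,5)
P² = 1728/7
sum k=2..2:
  [2] +1/48 = 1/48
S = 1/48
C² = P²·S² = 3/28 ; C = +0.327327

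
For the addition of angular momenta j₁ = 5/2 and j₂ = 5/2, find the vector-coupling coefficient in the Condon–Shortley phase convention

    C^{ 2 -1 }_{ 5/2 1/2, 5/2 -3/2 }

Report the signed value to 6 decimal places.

-0.377964

triangle: 3!·2!·2!/8! = 24/40320
(j±m)!: 3!·2!·1!·4!·1!·3! = 1728
prefactor² = (2J+1)·Δ·N² = 36/7
  k=0: +1/(0!·3!·2!·1!·0!·1!) = 1/12
  k=1: −1/(1!·2!·1!·0!·1!·2!) = -1/4
Σ = -1/6  ⇒  CG² = 36/7·(-1/6)² = 1/7
CG = −√(1/7) = -0.377964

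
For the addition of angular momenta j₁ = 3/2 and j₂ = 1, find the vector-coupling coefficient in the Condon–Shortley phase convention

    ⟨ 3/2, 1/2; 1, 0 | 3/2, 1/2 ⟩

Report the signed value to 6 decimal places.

+√(1/15) ≈ +0.258199

triangle: 1!×2!×1!/5! = 2/120
(j±m)!: 2!×1!×1!×1!×2!×1! = 4
prefactor² = (2J+1)×Δ×N² = 4/15
  k=0: +1/(0!×1!×1!×1!×1!×0!) = 1
  k=1: −1/(1!×0!×0!×0!×2!×1!) = -1/2
Σ = 1/2  ⇒  CG² = 4/15×1/2² = 1/15
CG = +√(1/15) = +0.258199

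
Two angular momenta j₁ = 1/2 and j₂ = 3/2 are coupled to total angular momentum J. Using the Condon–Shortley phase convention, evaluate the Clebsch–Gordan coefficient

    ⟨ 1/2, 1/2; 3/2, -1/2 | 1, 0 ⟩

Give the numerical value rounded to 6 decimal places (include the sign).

+√(1/2) = +0.707107

√[3·1!0!2!/4! · 1!0!1!2!1!1!] = √(1/2)
  +(−1)^0/∏(0,1,0,1,0,1)! = 1  (running 1)
⟨..|..⟩ = √(1/2)·(1) = +0.707107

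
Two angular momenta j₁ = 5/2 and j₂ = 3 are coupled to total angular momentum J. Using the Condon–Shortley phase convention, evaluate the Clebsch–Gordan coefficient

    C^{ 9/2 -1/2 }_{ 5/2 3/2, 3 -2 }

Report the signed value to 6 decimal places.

√[10·1!4!5!/11! · 4!1!1!5!4!5!] = √(460800/77)
  +(−1)^0/∏(0,1,1,1,3,4)! = 1/144  (running 1/144)
  +(−1)^1/∏(1,0,0,0,4,5)! = -1/2880  (running 19/2880)
⟨..|..⟩ = √(460800/77)·(19/2880) = +0.510355

+√(361/1386) = +0.510355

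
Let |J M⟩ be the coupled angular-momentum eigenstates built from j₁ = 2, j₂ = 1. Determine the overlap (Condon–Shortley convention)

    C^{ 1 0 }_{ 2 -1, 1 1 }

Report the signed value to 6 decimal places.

+√(3/10) = +0.547723

√[3·2!2!0!/5! · 1!3!2!0!1!1!] = √(6/5)
  +(−1)^2/∏(2,0,1,0,1,0)! = 1/2  (running 1/2)
⟨..|..⟩ = √(6/5)·(1/2) = +0.547723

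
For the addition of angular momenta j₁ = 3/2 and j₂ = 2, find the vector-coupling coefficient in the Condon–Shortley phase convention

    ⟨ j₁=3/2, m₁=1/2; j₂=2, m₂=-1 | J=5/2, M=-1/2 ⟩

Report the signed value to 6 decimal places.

j₁+j₂−J=1  J+j₁−j₂=2  J−j₁+j₂=3  j₁+j₂+J+1=7
(j₁±m₁, j₂±m₂, J±M) = (2,1,1,3,2,3)
P² = 72/35
sum k=0..1:
  [0] +1/2 = 1/2
  [1] −1/12 = -1/12
S = 5/12
C² = P²·S² = 5/14 ; C = +0.597614

+√(5/14) ≈ +0.597614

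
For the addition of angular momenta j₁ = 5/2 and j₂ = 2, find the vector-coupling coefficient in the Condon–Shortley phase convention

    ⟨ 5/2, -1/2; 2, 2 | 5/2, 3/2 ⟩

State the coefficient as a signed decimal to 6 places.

+0.621059  (= +√(27/70))

j₁+j₂−J=2  J+j₁−j₂=3  J−j₁+j₂=2  j₁+j₂+J+1=8
(j₁±m₁, j₂±m₂, J±M) = (2,3,4,0,4,1)
P² = 864/35
sum k=2..2:
  [2] +1/8 = 1/8
S = 1/8
C² = P²·S² = 27/70 ; C = +0.621059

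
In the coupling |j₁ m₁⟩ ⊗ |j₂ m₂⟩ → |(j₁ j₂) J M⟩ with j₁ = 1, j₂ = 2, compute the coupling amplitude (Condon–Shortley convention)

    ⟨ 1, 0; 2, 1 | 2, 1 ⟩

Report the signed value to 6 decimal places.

triangle: 1!×1!×3!/6! = 6/720
(j±m)!: 1!×1!×3!×1!×3!×1! = 36
prefactor² = (2J+1)×Δ×N² = 3/2
  k=0: +1/(0!×1!×1!×3!×0!×0!) = 1/6
  k=1: −1/(1!×0!×0!×2!×1!×1!) = -1/2
Σ = -1/3  ⇒  CG² = 3/2×(-1/3)² = 1/6
CG = −√(1/6) = -0.408248

−√(1/6) = -0.408248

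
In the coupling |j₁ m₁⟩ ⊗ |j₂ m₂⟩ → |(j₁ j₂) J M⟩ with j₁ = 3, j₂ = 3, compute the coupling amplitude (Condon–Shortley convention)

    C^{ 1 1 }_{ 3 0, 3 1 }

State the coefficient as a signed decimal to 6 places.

√[3·5!1!1!/8! · 3!3!4!2!2!0!] = √(216/7)
  +(−1)^3/∏(3,2,0,1,1,0)! = -1/12  (running -1/12)
⟨..|..⟩ = √(216/7)·(-1/12) = -0.462910

-0.462910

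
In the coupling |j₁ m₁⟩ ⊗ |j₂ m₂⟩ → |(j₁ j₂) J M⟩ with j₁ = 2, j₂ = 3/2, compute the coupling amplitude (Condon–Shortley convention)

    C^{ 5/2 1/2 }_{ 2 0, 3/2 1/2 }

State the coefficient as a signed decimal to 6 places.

√[6·1!3!2!/7! · 2!2!2!1!3!2!] = √(48/35)
  +(−1)^0/∏(0,1,2,2,1,0)! = 1/4  (running 1/4)
  +(−1)^1/∏(1,0,1,1,2,1)! = -1/2  (running -1/4)
⟨..|..⟩ = √(48/35)·(-1/4) = -0.292770

−√(3/35) ≈ -0.292770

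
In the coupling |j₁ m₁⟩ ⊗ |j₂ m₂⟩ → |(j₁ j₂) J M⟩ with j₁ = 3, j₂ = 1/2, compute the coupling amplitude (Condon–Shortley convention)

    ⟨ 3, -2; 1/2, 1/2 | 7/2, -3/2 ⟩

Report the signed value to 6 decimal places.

+0.534522  (= +√(2/7))

√[8·0!6!1!/8! · 1!5!1!0!2!5!] = √(28800/7)
  +(−1)^0/∏(0,0,5,1,1,0)! = 1/120  (running 1/120)
⟨..|..⟩ = √(28800/7)·(1/120) = +0.534522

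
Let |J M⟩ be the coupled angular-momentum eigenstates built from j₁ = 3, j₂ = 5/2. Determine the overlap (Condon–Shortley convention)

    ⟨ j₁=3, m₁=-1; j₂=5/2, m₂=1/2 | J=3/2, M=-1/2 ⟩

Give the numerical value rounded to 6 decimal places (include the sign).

triangle: 4!×2!×1!/8! = 48/40320
(j±m)!: 2!×4!×3!×2!×1!×2! = 1152
prefactor² = (2J+1)×Δ×N² = 192/35
  k=2: +1/(2!×2!×2!×1!×0!×0!) = 1/8
  k=3: −1/(3!×1!×1!×0!×1!×1!) = -1/6
Σ = -1/24  ⇒  CG² = 192/35×(-1/24)² = 1/105
CG = −√(1/105) = -0.097590

−√(1/105) = -0.097590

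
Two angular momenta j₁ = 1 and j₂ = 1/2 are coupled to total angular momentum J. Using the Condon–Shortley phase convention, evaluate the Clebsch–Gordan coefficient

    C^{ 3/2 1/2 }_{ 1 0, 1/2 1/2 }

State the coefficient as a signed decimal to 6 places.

+0.816497

triangle: 0!·2!·1!/4! = 2/24
(j±m)!: 1!·1!·1!·0!·2!·1! = 2
prefactor² = (2J+1)·Δ·N² = 2/3
  k=0: +1/(0!·0!·1!·1!·1!·0!) = 1
Σ = 1  ⇒  CG² = 2/3·1² = 2/3
CG = +√(2/3) = +0.816497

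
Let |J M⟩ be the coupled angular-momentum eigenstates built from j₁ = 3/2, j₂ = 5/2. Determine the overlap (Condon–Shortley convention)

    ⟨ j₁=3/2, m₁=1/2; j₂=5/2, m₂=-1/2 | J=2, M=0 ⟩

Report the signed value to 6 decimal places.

−√(1/14) = -0.267261

j₁+j₂−J=2  J+j₁−j₂=1  J−j₁+j₂=3  j₁+j₂+J+1=7
(j₁±m₁, j₂±m₂, J±M) = (2,1,2,3,2,2)
P² = 8/7
sum k=0..1:
  [0] +1/4 = 1/4
  [1] −1/2 = -1/2
S = -1/4
C² = P²·S² = 1/14 ; C = -0.267261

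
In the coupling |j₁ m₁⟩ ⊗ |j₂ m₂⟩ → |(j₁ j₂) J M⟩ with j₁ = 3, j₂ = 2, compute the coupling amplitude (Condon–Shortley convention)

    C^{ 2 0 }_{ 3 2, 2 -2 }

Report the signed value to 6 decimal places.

√[5·3!3!1!/8! · 5!1!0!4!2!2!] = √(360/7)
  +(−1)^0/∏(0,3,1,0,2,1)! = 1/12  (running 1/12)
⟨..|..⟩ = √(360/7)·(1/12) = +0.597614

+√(5/14) = +0.597614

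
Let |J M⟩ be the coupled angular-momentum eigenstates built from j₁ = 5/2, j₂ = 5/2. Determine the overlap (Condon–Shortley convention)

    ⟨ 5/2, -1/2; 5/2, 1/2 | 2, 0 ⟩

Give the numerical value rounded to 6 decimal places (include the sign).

+√(4/21) = +0.436436

√[5·3!2!2!/8! · 2!3!3!2!2!2!] = √(12/7)
  +(−1)^1/∏(1,2,2,2,0,0)! = -1/8  (running -1/8)
  +(−1)^2/∏(2,1,1,1,1,1)! = 1/2  (running 3/8)
  +(−1)^3/∏(3,0,0,0,2,2)! = -1/24  (running 1/3)
⟨..|..⟩ = √(12/7)·(1/3) = +0.436436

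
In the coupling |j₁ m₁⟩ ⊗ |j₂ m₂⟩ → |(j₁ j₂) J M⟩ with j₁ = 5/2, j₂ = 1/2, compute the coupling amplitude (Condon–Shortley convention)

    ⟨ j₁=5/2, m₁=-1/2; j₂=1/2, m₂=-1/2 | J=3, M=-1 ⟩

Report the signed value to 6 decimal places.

triangle: 0!×5!×1!/7! = 120/5040
(j±m)!: 2!×3!×0!×1!×2!×4! = 576
prefactor² = (2J+1)×Δ×N² = 96
  k=0: +1/(0!×0!×3!×0!×2!×1!) = 1/12
Σ = 1/12  ⇒  CG² = 96×1/12² = 2/3
CG = +√(2/3) = +0.816497

+√(2/3) ≈ +0.816497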